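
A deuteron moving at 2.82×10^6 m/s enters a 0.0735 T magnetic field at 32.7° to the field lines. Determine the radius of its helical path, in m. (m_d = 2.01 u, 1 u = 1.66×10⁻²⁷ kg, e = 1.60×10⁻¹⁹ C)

r ≈ 0.432 m

Only the perpendicular component v⊥ = v sin32.7° = 1.52×10^6 m/s is bent by the field.
r = m v⊥ /(qB) = (3.34×10^-27)(1.52×10^6) / [(1×1.60×10^-19)(0.0735)] = 0.432 m.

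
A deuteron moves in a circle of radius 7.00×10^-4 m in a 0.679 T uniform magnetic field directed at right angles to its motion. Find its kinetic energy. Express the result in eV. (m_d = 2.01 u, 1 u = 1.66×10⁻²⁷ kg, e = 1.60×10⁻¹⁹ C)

v = qBr/m = (1×1.60×10^-19)(0.679)(7.00×10^-4) / (3.34×10^-27) = 2.28×10^4 m/s.
K = ½mv² = 0.5·(3.34×10^-27)·(2.28×10^4)² = 8.67×10^-19 J = 5.42 eV.

K ≈ 5.42 eV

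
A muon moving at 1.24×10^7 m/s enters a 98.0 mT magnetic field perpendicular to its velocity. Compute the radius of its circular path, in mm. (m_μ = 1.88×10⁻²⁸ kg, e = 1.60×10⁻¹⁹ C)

The magnetic force provides the centripetal force: qvB = mv²/r, so r = mv/(qB).
r = (1.88×10^-28 kg)(1.24×10^7 m/s) / [(1×1.60×10^-19 C)(0.0980 T)] = 0.149 m.

r ≈ 149 mm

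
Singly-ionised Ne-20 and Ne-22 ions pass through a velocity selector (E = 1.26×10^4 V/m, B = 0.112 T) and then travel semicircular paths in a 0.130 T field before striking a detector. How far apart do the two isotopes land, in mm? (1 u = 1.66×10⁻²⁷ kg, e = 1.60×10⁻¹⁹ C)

Δd ≈ 35.9 mm

Both emerge at v = E/B₁ = 1.12×10^5 m/s.
r = mv/(qB₂), so r₁ = 0.1796 m and r₂ = 0.1975 m, giving Δr = 0.0180 m.
After a semicircle each ion lands a diameter 2r from the entry slit, so the separation is 2Δr = 0.0359 m.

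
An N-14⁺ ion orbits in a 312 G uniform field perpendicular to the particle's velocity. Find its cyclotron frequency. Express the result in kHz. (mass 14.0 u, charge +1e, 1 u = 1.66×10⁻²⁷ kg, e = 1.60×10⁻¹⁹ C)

f = qB/(2πm) = (1×1.60×10^-19)(0.0312) / [2π(2.32×10^-26)] = 3.42×10^4 Hz.

f ≈ 34.2 kHz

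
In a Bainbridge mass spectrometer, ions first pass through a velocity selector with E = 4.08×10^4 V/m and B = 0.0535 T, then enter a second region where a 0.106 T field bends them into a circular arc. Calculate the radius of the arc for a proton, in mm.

r ≈ 75.1 mm

The selector passes v = E/B = 4.08×10^4/0.0535 = 7.63×10^5 m/s.
In the deflection region, r = mv/(qB₂) = (1.67×10^-27)(7.63×10^5) / [(1×1.60×10^-19)(0.106)] = 0.0751 m.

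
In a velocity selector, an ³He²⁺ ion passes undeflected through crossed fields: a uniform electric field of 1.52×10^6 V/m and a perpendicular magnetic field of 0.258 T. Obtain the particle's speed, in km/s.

For zero net force, qE = qvB, so v = E/B.
v = (1.52×10^6) / (0.258) = 5.89×10^6 m/s.

v ≈ 5890 km/s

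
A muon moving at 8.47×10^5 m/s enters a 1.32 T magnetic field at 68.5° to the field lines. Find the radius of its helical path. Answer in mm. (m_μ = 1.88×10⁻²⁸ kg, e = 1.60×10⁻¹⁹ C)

Only the perpendicular component v⊥ = v sin68.5° = 7.88×10^5 m/s is bent by the field.
r = m v⊥ /(qB) = (1.88×10^-28)(7.88×10^5) / [(1×1.60×10^-19)(1.32)] = 7.01×10^-4 m.

r ≈ 0.701 mm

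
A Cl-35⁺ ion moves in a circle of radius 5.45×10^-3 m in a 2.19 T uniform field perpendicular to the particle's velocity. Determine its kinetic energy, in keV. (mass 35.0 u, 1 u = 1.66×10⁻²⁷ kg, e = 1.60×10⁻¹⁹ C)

K ≈ 0.196 keV

v = qBr/m = (1×1.60×10^-19)(2.19)(5.45×10^-3) / (5.81×10^-26) = 3.29×10^4 m/s.
K = ½mv² = 0.5·(5.81×10^-26)·(3.29×10^4)² = 3.14×10^-17 J = 0.196 keV.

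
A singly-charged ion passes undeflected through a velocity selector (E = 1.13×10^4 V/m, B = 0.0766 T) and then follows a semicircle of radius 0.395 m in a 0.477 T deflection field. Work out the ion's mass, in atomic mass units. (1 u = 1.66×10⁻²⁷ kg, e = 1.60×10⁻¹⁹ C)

m ≈ 123 u

v = E/B₁ = 1.48×10^5 m/s.
From r = mv/(qB₂), m = qB₂r/v = (1×1.60×10^-19)(0.477)(0.395) / (1.48×10^5) = 2.04×10^-25 kg.
In atomic mass units: m = 2.04×10^-25 / 1.66×10^-27 = 123 u.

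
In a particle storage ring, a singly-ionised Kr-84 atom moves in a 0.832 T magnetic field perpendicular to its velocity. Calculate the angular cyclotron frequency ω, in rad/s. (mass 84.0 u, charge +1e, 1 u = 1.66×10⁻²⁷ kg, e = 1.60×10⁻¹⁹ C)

ω ≈ 9.55×10^5 rad/s

ω = qB/m = (1×1.60×10^-19)(0.832) / (1.39×10^-25) = 9.55×10^5 rad/s.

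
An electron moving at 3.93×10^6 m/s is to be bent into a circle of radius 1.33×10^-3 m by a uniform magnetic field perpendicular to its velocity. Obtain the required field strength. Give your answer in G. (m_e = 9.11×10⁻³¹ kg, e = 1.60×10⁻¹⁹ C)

B ≈ 168 G

qvB = mv²/r gives B = mv/(qr).
B = (9.11×10^-31)(3.93×10^6) / [(1×1.60×10^-19)(1.33×10^-3)] = 0.0168 T.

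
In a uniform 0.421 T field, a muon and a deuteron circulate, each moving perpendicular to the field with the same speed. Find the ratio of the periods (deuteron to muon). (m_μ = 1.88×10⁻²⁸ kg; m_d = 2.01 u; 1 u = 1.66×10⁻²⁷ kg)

T = 2πm/(qB) is independent of speed, so T₂/T₁ = (m₂/q₂)/(m₁/q₁).
T_{deuteron}/T_{muon} = (3.34×10^-27/1e) / (1.88×10^-28/1e) = 17.7.

ratio ≈ 17.7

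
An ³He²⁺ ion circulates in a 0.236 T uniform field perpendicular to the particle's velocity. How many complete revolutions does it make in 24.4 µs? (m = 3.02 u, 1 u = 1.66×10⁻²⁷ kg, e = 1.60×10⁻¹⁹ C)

N = 58

T = 2πm/(qB) = 2π(5.0132×10^-27) / [(2×1.60×10^-19)(0.236)] = 4.1709×10^-7 s.
N = t/T = 2.44×10^-5 / 4.1709×10^-7 ≈ 58.50, so 58 complete revolutions.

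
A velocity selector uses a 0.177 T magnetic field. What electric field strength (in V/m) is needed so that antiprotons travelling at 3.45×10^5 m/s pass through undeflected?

qE = qvB ⇒ E = vB = (3.45×10^5)(0.177) = 6.11×10^4 V/m.

E ≈ 6.11×10^4 V/m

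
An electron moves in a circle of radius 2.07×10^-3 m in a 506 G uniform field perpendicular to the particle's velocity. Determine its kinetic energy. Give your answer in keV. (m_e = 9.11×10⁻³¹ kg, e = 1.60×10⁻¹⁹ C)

v = qBr/m = (1×1.60×10^-19)(0.0506)(2.07×10^-3) / (9.11×10^-31) = 1.84×10^7 m/s.
K = ½mv² = 0.5·(9.11×10^-31)·(1.84×10^7)² = 1.54×10^-16 J = 0.963 keV.

K ≈ 0.963 keV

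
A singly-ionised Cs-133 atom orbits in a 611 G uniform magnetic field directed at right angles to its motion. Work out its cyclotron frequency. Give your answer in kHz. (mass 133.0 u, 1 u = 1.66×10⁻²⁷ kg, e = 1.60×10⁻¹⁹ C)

f ≈ 7.05 kHz

f = qB/(2πm) = (1×1.60×10^-19)(0.0611) / [2π(2.21×10^-25)] = 7050 Hz.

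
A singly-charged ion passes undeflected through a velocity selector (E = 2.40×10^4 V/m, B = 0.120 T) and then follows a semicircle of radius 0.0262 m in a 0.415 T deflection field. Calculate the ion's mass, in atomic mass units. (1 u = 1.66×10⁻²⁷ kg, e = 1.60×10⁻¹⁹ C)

m ≈ 5.24 u

v = E/B₁ = 2.00×10^5 m/s.
From r = mv/(qB₂), m = qB₂r/v = (1×1.60×10^-19)(0.415)(0.0262) / (2.00×10^5) = 8.70×10^-27 kg.
In atomic mass units: m = 8.70×10^-27 / 1.66×10^-27 = 5.24 u.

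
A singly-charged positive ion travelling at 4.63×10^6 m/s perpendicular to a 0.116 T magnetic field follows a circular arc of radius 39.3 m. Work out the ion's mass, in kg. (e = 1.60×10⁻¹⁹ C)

qvB = mv²/r ⇒ m = qBr/v.
m = (1×1.60×10^-19)(0.116)(39.3) / (4.63×10^6) = 1.58×10^-25 kg.

m ≈ 1.58×10^-25 kg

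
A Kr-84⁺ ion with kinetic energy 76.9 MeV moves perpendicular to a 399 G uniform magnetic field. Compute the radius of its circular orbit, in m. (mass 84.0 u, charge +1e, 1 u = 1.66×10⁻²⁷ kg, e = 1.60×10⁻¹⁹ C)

r ≈ 290 m

Convert the energy: K = 76.9 MeV = 1.23×10^-11 J.
v = √(2K/m) = √(2·1.23×10^-11/1.39×10^-25) = 1.33×10^7 m/s.
r = mv/(qB) = (1.39×10^-25)(1.33×10^7) / [(1×1.60×10^-19)(0.0399)] = 290 m.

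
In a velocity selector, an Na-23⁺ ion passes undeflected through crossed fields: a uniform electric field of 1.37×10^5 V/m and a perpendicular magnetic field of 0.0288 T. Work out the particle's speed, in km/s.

For zero net force, qE = qvB, so v = E/B.
v = (1.37×10^5) / (0.0288) = 4.76×10^6 m/s.

v ≈ 4760 km/s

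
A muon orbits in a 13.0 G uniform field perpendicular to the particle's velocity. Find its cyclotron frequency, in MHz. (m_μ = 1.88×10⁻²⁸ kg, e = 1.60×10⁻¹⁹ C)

f ≈ 0.176 MHz

f = qB/(2πm) = (1×1.60×10^-19)(1.30×10^-3) / [2π(1.88×10^-28)] = 1.76×10^5 Hz.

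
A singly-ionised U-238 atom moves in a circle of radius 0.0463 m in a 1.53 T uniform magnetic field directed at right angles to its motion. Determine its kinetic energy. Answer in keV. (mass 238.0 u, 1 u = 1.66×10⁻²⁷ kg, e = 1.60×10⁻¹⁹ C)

K ≈ 1.02 keV

v = qBr/m = (1×1.60×10^-19)(1.53)(0.0463) / (3.95×10^-25) = 2.87×10^4 m/s.
K = ½mv² = 0.5·(3.95×10^-25)·(2.87×10^4)² = 1.63×10^-16 J = 1.02 keV.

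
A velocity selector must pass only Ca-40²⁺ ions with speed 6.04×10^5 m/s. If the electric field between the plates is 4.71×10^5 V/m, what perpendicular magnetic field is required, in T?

qE = qvB ⇒ B = E/v = (4.71×10^5) / (6.04×10^5) = 0.780 T.

B ≈ 0.780 T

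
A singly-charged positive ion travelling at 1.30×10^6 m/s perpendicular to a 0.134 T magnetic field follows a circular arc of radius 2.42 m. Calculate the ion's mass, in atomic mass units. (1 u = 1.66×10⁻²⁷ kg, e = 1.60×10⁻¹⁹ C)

m ≈ 24.0 u

qvB = mv²/r ⇒ m = qBr/v.
m = (1×1.60×10^-19)(0.134)(2.42) / (1.30×10^6) = 3.99×10^-26 kg = 24.0 u.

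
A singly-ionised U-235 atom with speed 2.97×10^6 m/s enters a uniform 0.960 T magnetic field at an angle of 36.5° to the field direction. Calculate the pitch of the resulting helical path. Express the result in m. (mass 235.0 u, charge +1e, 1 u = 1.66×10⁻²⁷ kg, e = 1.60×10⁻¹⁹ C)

The velocity component along B is v∥ = v cos36.5° = 2.39×10^6 m/s.
The cyclotron period T = 2πm/(qB) = 1.60×10^-5 s is set by m, q, B alone.
Pitch = v∥·T = (2.39×10^6)(1.60×10^-5) = 38.1 m.

pitch ≈ 38.1 m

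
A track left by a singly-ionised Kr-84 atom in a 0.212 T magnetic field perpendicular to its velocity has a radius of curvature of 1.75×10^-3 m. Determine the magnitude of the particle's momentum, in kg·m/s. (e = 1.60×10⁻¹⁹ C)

Since qvB = mv²/r, the momentum p = mv = qBr.
p = (1×1.60×10^-19)(0.212)(1.75×10^-3) = 5.94×10^-23 kg·m/s.

p ≈ 5.94×10^-23 kg·m/s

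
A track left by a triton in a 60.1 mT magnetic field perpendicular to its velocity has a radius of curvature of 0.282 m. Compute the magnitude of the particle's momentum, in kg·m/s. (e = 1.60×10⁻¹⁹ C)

p ≈ 2.71×10^-21 kg·m/s

Since qvB = mv²/r, the momentum p = mv = qBr.
p = (1×1.60×10^-19)(0.0601)(0.282) = 2.71×10^-21 kg·m/s.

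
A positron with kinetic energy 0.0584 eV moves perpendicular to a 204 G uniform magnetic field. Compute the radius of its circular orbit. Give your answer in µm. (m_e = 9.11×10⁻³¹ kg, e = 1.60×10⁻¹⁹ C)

Convert the energy: K = 0.0584 eV = 9.34×10^-21 J.
v = √(2K/m) = √(2·9.34×10^-21/9.11×10^-31) = 1.43×10^5 m/s.
r = mv/(qB) = (9.11×10^-31)(1.43×10^5) / [(1×1.60×10^-19)(0.0204)] = 4.00×10^-5 m.

r ≈ 40.0 µm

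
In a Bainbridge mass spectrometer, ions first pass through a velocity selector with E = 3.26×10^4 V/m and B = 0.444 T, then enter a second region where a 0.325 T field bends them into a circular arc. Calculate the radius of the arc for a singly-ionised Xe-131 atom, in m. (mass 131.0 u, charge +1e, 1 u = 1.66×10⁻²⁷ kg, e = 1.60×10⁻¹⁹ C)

r ≈ 0.307 m

The selector passes v = E/B = 3.26×10^4/0.444 = 7.34×10^4 m/s.
In the deflection region, r = mv/(qB₂) = (2.17×10^-25)(7.34×10^4) / [(1×1.60×10^-19)(0.325)] = 0.307 m.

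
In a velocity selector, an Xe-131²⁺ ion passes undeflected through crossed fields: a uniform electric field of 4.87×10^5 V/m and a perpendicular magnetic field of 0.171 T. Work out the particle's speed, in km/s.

For zero net force, qE = qvB, so v = E/B.
v = (4.87×10^5) / (0.171) = 2.85×10^6 m/s.

v ≈ 2850 km/s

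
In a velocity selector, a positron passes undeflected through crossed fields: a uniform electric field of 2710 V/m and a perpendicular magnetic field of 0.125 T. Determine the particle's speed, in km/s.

For zero net force, qE = qvB, so v = E/B.
v = (2710) / (0.125) = 2.17×10^4 m/s.

v ≈ 21.7 km/s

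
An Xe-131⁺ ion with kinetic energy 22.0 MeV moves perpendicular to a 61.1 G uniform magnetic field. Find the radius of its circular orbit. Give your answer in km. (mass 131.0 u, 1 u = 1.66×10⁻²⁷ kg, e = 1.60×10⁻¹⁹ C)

Convert the energy: K = 22.0 MeV = 3.52×10^-12 J.
v = √(2K/m) = √(2·3.52×10^-12/2.17×10^-25) = 5.69×10^6 m/s.
r = mv/(qB) = (2.17×10^-25)(5.69×10^6) / [(1×1.60×10^-19)(6.11×10^-3)] = 1270 m.

r ≈ 1.27 km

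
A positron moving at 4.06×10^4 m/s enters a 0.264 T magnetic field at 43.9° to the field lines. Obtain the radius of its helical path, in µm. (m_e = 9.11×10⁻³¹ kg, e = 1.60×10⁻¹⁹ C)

Only the perpendicular component v⊥ = v sin43.9° = 2.82×10^4 m/s is bent by the field.
r = m v⊥ /(qB) = (9.11×10^-31)(2.82×10^4) / [(1×1.60×10^-19)(0.264)] = 6.07×10^-7 m.

r ≈ 0.607 µm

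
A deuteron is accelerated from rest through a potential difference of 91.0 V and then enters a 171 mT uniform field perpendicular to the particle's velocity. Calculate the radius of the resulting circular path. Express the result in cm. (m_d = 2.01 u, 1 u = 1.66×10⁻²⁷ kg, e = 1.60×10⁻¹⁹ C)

r ≈ 1.14 cm

The kinetic energy gained is K = qV = (1×1.60×10^-19)(91.0) = 1.46×10^-17 J.
v = √(2K/m) = 9.34×10^4 m/s.
r = mv/(qB) = (3.34×10^-27)(9.34×10^4) / [(1×1.60×10^-19)(0.171)] = 0.0114 m.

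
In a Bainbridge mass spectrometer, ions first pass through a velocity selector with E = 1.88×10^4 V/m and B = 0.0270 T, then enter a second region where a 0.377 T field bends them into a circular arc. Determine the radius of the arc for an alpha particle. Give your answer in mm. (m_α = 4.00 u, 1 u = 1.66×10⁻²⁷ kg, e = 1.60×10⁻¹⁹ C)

The selector passes v = E/B = 1.88×10^4/0.0270 = 6.96×10^5 m/s.
In the deflection region, r = mv/(qB₂) = (6.64×10^-27)(6.96×10^5) / [(2×1.60×10^-19)(0.377)] = 0.0383 m.

r ≈ 38.3 mm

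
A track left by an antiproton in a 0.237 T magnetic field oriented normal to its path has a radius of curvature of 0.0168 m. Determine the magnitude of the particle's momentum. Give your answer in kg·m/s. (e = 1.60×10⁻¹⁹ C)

p ≈ 6.37×10^-22 kg·m/s

Since qvB = mv²/r, the momentum p = mv = qBr.
p = (1×1.60×10^-19)(0.237)(0.0168) = 6.37×10^-22 kg·m/s.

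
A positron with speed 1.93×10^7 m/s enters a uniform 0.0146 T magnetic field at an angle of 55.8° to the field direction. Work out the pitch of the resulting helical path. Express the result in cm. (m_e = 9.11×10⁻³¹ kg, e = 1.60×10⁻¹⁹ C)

pitch ≈ 2.66 cm

The velocity component along B is v∥ = v cos55.8° = 1.08×10^7 m/s.
The cyclotron period T = 2πm/(qB) = 2.45×10^-9 s is set by m, q, B alone.
Pitch = v∥·T = (1.08×10^7)(2.45×10^-9) = 0.0266 m.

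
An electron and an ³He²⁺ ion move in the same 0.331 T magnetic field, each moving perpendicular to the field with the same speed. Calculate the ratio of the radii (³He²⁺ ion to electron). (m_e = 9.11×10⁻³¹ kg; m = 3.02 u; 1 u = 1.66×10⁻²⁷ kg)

ratio ≈ 2750

r = mv/(qB) ⇒ at equal v, r ∝ m/q.
r_{³He²⁺ ion}/r_{electron} = 2750.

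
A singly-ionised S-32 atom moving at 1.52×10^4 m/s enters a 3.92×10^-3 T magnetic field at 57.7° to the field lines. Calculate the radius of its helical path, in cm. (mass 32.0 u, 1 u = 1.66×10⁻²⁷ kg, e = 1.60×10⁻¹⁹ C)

Only the perpendicular component v⊥ = v sin57.7° = 1.28×10^4 m/s is bent by the field.
r = m v⊥ /(qB) = (5.31×10^-26)(1.28×10^4) / [(1×1.60×10^-19)(3.92×10^-3)] = 1.09 m.

r ≈ 109 cm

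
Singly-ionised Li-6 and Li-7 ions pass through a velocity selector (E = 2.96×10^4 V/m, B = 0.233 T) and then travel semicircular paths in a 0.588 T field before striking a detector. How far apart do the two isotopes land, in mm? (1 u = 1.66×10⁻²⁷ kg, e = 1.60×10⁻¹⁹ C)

Both emerge at v = E/B₁ = 1.27×10^5 m/s.
r = mv/(qB₂), so r₁ = 0.01345 m and r₂ = 0.01569 m, giving Δr = 2.24×10^-3 m.
After a semicircle each ion lands a diameter 2r from the entry slit, so the separation is 2Δr = 4.48×10^-3 m.

Δd ≈ 4.48 mm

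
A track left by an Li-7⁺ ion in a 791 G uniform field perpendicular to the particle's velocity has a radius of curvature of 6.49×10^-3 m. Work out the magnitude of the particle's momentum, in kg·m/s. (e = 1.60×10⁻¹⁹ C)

Since qvB = mv²/r, the momentum p = mv = qBr.
p = (1×1.60×10^-19)(0.0791)(6.49×10^-3) = 8.21×10^-23 kg·m/s.

p ≈ 8.21×10^-23 kg·m/s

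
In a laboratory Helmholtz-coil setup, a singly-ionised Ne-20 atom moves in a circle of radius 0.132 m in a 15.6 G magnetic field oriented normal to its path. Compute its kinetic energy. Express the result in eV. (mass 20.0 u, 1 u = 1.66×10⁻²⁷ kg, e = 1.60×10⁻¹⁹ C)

v = qBr/m = (1×1.60×10^-19)(1.56×10^-3)(0.132) / (3.32×10^-26) = 992 m/s.
K = ½mv² = 0.5·(3.32×10^-26)·(992)² = 1.63×10^-20 J = 0.102 eV.

K ≈ 0.102 eV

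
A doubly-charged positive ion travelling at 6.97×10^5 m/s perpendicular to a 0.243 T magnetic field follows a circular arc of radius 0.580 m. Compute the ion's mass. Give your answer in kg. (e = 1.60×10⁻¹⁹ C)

qvB = mv²/r ⇒ m = qBr/v.
m = (2×1.60×10^-19)(0.243)(0.580) / (6.97×10^5) = 6.47×10^-26 kg.

m ≈ 6.47×10^-26 kg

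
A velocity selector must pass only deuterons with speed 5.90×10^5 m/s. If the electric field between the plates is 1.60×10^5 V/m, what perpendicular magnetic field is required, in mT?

qE = qvB ⇒ B = E/v = (1.60×10^5) / (5.90×10^5) = 0.271 T.

B ≈ 271 mT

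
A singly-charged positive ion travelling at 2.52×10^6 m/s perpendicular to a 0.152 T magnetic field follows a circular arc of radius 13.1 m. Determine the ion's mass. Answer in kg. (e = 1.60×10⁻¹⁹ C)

m ≈ 1.26×10^-25 kg

qvB = mv²/r ⇒ m = qBr/v.
m = (1×1.60×10^-19)(0.152)(13.1) / (2.52×10^6) = 1.26×10^-25 kg.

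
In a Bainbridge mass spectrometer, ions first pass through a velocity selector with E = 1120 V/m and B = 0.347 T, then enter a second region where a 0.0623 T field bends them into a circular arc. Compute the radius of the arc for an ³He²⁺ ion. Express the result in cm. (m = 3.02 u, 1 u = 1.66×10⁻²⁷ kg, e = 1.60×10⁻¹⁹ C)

r ≈ 0.0812 cm

The selector passes v = E/B = 1120/0.347 = 3230 m/s.
In the deflection region, r = mv/(qB₂) = (5.01×10^-27)(3230) / [(2×1.60×10^-19)(0.0623)] = 8.12×10^-4 m.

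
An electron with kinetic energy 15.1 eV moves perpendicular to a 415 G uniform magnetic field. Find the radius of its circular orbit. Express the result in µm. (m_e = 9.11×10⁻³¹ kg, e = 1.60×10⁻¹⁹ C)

r ≈ 316 µm

Convert the energy: K = 15.1 eV = 2.42×10^-18 J.
v = √(2K/m) = √(2·2.42×10^-18/9.11×10^-31) = 2.30×10^6 m/s.
r = mv/(qB) = (9.11×10^-31)(2.30×10^6) / [(1×1.60×10^-19)(0.0415)] = 3.16×10^-4 m.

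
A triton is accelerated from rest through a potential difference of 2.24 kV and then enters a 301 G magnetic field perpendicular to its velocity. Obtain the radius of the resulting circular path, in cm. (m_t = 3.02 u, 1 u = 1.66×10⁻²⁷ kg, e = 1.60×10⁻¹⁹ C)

The kinetic energy gained is K = qV = (1×1.60×10^-19)(2240) = 3.58×10^-16 J.
v = √(2K/m) = 3.78×10^5 m/s.
r = mv/(qB) = (5.01×10^-27)(3.78×10^5) / [(1×1.60×10^-19)(0.0301)] = 0.394 m.

r ≈ 39.4 cm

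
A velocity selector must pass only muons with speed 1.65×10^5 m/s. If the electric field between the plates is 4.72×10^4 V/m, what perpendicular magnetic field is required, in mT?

qE = qvB ⇒ B = E/v = (4.72×10^4) / (1.65×10^5) = 0.286 T.

B ≈ 286 mT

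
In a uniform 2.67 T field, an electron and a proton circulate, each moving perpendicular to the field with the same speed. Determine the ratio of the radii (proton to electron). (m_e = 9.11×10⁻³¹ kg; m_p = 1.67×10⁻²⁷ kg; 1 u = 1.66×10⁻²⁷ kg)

ratio ≈ 1830

r = mv/(qB) ⇒ at equal v, r ∝ m/q.
r_{proton}/r_{electron} = 1830.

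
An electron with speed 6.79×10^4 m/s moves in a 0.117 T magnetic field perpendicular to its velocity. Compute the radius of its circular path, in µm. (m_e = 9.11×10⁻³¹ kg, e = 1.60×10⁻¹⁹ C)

The magnetic force provides the centripetal force: qvB = mv²/r, so r = mv/(qB).
r = (9.11×10^-31 kg)(6.79×10^4 m/s) / [(1×1.60×10^-19 C)(0.117 T)] = 3.30×10^-6 m.

r ≈ 3.30 µm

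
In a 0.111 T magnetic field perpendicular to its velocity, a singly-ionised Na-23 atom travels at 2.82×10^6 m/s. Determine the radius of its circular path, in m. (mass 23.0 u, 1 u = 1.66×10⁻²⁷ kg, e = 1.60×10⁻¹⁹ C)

r ≈ 6.06 m

The magnetic force provides the centripetal force: qvB = mv²/r, so r = mv/(qB).
r = (3.82×10^-26 kg)(2.82×10^6 m/s) / [(1×1.60×10^-19 C)(0.111 T)] = 6.06 m.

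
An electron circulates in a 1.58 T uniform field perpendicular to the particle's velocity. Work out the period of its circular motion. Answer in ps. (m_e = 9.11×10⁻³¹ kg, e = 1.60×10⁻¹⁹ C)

The cyclotron period is independent of speed: T = 2πm/(qB).
T = 2π(9.11×10^-31) / [(1×1.60×10^-19)(1.58)] = 2.26×10^-11 s.

T ≈ 22.6 ps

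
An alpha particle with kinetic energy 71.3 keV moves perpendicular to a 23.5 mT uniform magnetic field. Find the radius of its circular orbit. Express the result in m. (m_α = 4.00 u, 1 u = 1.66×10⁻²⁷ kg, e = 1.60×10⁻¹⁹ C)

r ≈ 1.64 m

Convert the energy: K = 71.3 keV = 1.14×10^-14 J.
v = √(2K/m) = √(2·1.14×10^-14/6.64×10^-27) = 1.85×10^6 m/s.
r = mv/(qB) = (6.64×10^-27)(1.85×10^6) / [(2×1.60×10^-19)(0.0235)] = 1.64 m.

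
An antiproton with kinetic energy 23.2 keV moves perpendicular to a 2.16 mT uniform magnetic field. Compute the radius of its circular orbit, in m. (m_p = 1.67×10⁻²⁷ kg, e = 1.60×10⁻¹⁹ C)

r ≈ 10.2 m

Convert the energy: K = 23.2 keV = 3.71×10^-15 J.
v = √(2K/m) = √(2·3.71×10^-15/1.67×10^-27) = 2.11×10^6 m/s.
r = mv/(qB) = (1.67×10^-27)(2.11×10^6) / [(1×1.60×10^-19)(2.16×10^-3)] = 10.2 m.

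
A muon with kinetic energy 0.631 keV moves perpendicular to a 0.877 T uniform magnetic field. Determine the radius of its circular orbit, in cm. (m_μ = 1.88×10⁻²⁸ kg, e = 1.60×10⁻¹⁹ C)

Convert the energy: K = 0.631 keV = 1.01×10^-16 J.
v = √(2K/m) = √(2·1.01×10^-16/1.88×10^-28) = 1.04×10^6 m/s.
r = mv/(qB) = (1.88×10^-28)(1.04×10^6) / [(1×1.60×10^-19)(0.877)] = 1.39×10^-3 m.

r ≈ 0.139 cm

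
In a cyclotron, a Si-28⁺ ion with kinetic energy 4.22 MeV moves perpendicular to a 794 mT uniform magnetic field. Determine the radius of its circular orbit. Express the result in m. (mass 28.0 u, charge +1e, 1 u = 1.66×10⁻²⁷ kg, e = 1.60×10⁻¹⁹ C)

Convert the energy: K = 4.22 MeV = 6.75×10^-13 J.
v = √(2K/m) = √(2·6.75×10^-13/4.65×10^-26) = 5.39×10^6 m/s.
r = mv/(qB) = (4.65×10^-26)(5.39×10^6) / [(1×1.60×10^-19)(0.794)] = 1.97 m.

r ≈ 1.97 m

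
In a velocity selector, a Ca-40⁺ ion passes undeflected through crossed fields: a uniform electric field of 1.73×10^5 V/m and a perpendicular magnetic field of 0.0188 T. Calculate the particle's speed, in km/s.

v ≈ 9200 km/s

For zero net force, qE = qvB, so v = E/B.
v = (1.73×10^5) / (0.0188) = 9.20×10^6 m/s.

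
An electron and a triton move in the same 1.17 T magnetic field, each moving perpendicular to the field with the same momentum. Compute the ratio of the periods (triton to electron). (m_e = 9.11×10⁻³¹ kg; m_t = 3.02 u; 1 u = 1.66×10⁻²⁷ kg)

ratio ≈ 5500

T = 2πm/(qB) is independent of speed, so T₂/T₁ = (m₂/q₂)/(m₁/q₁).
T_{triton}/T_{electron} = (5.01×10^-27/1e) / (9.11×10^-31/1e) = 5500.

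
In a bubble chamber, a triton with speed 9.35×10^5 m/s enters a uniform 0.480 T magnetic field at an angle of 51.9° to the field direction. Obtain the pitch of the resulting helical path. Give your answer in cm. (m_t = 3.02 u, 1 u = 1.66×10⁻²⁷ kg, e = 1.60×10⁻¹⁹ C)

pitch ≈ 23.7 cm

The velocity component along B is v∥ = v cos51.9° = 5.77×10^5 m/s.
The cyclotron period T = 2πm/(qB) = 4.10×10^-7 s is set by m, q, B alone.
Pitch = v∥·T = (5.77×10^5)(4.10×10^-7) = 0.237 m.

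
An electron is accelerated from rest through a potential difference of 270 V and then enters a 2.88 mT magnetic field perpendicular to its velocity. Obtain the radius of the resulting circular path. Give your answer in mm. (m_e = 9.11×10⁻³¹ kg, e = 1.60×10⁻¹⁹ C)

The kinetic energy gained is K = qV = (1×1.60×10^-19)(270) = 4.32×10^-17 J.
v = √(2K/m) = 9.74×10^6 m/s.
r = mv/(qB) = (9.11×10^-31)(9.74×10^6) / [(1×1.60×10^-19)(2.88×10^-3)] = 0.0193 m.

r ≈ 19.3 mm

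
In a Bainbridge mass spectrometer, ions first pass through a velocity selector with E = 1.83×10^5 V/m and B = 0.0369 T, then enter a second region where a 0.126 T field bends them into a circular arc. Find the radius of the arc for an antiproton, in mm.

The selector passes v = E/B = 1.83×10^5/0.0369 = 4.96×10^6 m/s.
In the deflection region, r = mv/(qB₂) = (1.67×10^-27)(4.96×10^6) / [(1×1.60×10^-19)(0.126)] = 0.411 m.

r ≈ 411 mm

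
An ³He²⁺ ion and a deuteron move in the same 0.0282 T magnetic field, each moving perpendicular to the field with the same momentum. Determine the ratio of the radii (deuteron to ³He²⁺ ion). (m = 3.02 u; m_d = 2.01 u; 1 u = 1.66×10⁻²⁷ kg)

r = p/(qB) ⇒ at equal p, r ∝ 1/q.
r_{deuteron}/r_{³He²⁺ ion} = 2.00.

ratio ≈ 2.00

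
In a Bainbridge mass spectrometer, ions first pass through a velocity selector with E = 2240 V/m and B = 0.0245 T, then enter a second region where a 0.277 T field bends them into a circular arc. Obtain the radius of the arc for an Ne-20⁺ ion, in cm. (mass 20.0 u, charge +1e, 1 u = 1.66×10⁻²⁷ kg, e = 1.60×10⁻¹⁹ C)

r ≈ 6.85 cm

The selector passes v = E/B = 2240/0.0245 = 9.14×10^4 m/s.
In the deflection region, r = mv/(qB₂) = (3.32×10^-26)(9.14×10^4) / [(1×1.60×10^-19)(0.277)] = 0.0685 m.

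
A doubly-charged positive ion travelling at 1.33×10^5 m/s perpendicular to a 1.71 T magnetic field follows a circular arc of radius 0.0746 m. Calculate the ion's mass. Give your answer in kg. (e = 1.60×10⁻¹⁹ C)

qvB = mv²/r ⇒ m = qBr/v.
m = (2×1.60×10^-19)(1.71)(0.0746) / (1.33×10^5) = 3.07×10^-25 kg.

m ≈ 3.07×10^-25 kg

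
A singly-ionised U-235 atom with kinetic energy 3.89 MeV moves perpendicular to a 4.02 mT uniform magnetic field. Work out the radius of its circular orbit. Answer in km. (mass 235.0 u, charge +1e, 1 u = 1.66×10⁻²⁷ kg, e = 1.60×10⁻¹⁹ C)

r ≈ 1.08 km

Convert the energy: K = 3.89 MeV = 6.22×10^-13 J.
v = √(2K/m) = √(2·6.22×10^-13/3.90×10^-25) = 1.79×10^6 m/s.
r = mv/(qB) = (3.90×10^-25)(1.79×10^6) / [(1×1.60×10^-19)(4.02×10^-3)] = 1080 m.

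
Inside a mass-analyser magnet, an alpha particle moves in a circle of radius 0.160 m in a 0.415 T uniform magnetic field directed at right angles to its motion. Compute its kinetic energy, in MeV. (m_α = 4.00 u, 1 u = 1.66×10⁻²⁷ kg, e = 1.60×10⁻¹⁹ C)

v = qBr/m = (2×1.60×10^-19)(0.415)(0.160) / (6.64×10^-27) = 3.20×10^6 m/s.
K = ½mv² = 0.5·(6.64×10^-27)·(3.20×10^6)² = 3.40×10^-14 J = 0.212 MeV.

K ≈ 0.212 MeV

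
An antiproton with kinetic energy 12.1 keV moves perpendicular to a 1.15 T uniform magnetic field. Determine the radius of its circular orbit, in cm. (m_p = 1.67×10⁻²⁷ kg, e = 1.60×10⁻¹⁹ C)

Convert the energy: K = 12.1 keV = 1.94×10^-15 J.
v = √(2K/m) = √(2·1.94×10^-15/1.67×10^-27) = 1.52×10^6 m/s.
r = mv/(qB) = (1.67×10^-27)(1.52×10^6) / [(1×1.60×10^-19)(1.15)] = 0.0138 m.

r ≈ 1.38 cm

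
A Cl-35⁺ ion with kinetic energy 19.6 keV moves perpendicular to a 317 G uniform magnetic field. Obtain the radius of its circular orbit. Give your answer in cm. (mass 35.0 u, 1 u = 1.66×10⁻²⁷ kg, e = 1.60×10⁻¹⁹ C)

Convert the energy: K = 19.6 keV = 3.14×10^-15 J.
v = √(2K/m) = √(2·3.14×10^-15/5.81×10^-26) = 3.29×10^5 m/s.
r = mv/(qB) = (5.81×10^-26)(3.29×10^5) / [(1×1.60×10^-19)(0.0317)] = 3.76 m.

r ≈ 376 cm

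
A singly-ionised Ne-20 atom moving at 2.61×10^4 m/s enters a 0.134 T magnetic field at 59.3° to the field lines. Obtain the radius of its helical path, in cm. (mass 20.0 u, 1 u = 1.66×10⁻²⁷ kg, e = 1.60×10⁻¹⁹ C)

Only the perpendicular component v⊥ = v sin59.3° = 2.24×10^4 m/s is bent by the field.
r = m v⊥ /(qB) = (3.32×10^-26)(2.24×10^4) / [(1×1.60×10^-19)(0.134)] = 0.0348 m.

r ≈ 3.48 cm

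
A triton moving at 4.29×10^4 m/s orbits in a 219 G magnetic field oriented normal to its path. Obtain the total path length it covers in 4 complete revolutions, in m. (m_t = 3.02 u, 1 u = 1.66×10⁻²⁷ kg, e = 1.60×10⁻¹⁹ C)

L ≈ 1.54 m

r = mv/(qB) = 0.0614 m, so one revolution covers 2πr = 0.386 m.
In 4 revolutions: L = 4·2πr = 1.54 m.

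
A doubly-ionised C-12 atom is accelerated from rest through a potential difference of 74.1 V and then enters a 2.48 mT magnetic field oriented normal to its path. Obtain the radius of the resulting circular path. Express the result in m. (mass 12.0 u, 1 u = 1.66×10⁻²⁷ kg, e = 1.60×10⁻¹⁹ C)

The kinetic energy gained is K = qV = (2×1.60×10^-19)(74.1) = 2.37×10^-17 J.
v = √(2K/m) = 4.88×10^4 m/s.
r = mv/(qB) = (1.99×10^-26)(4.88×10^4) / [(2×1.60×10^-19)(2.48×10^-3)] = 1.22 m.

r ≈ 1.22 m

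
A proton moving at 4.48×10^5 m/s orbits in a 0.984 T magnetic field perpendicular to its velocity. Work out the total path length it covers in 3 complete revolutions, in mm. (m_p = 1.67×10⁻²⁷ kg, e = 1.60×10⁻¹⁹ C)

r = mv/(qB) = 4.75×10^-3 m, so one revolution covers 2πr = 0.0299 m.
In 3 revolutions: L = 3·2πr = 0.0896 m.

L ≈ 89.6 mm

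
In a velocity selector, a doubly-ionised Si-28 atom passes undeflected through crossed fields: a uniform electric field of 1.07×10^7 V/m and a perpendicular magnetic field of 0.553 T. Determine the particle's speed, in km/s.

For zero net force, qE = qvB, so v = E/B.
v = (1.07×10^7) / (0.553) = 1.93×10^7 m/s.

v ≈ 19300 km/s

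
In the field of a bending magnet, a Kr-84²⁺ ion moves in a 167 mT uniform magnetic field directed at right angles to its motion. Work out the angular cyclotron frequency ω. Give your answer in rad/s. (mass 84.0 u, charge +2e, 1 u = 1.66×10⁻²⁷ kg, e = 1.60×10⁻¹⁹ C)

ω = qB/m = (2×1.60×10^-19)(0.167) / (1.39×10^-25) = 3.83×10^5 rad/s.

ω ≈ 3.83×10^5 rad/s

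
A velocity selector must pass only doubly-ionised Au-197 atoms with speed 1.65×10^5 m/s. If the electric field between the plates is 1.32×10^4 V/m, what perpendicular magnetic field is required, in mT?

B ≈ 80.0 mT

qE = qvB ⇒ B = E/v = (1.32×10^4) / (1.65×10^5) = 0.0800 T.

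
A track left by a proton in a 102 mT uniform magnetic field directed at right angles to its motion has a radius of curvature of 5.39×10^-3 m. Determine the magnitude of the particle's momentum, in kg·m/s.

p ≈ 8.80×10^-23 kg·m/s

Since qvB = mv²/r, the momentum p = mv = qBr.
p = (1×1.60×10^-19)(0.102)(5.39×10^-3) = 8.80×10^-23 kg·m/s.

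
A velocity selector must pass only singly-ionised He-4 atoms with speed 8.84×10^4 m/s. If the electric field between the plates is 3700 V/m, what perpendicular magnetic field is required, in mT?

qE = qvB ⇒ B = E/v = (3700) / (8.84×10^4) = 0.0419 T.

B ≈ 41.9 mT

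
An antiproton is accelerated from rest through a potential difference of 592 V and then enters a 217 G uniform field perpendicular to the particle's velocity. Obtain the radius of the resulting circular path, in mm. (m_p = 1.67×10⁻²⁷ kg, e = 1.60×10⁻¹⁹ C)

The kinetic energy gained is K = qV = (1×1.60×10^-19)(592) = 9.47×10^-17 J.
v = √(2K/m) = 3.37×10^5 m/s.
r = mv/(qB) = (1.67×10^-27)(3.37×10^5) / [(1×1.60×10^-19)(0.0217)] = 0.162 m.

r ≈ 162 mm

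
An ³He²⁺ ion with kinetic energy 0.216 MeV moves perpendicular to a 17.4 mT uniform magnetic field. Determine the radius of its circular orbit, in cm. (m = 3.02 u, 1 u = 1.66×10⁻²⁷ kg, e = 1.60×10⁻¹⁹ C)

r ≈ 334 cm

Convert the energy: K = 0.216 MeV = 3.46×10^-14 J.
v = √(2K/m) = √(2·3.46×10^-14/5.01×10^-27) = 3.71×10^6 m/s.
r = mv/(qB) = (5.01×10^-27)(3.71×10^6) / [(2×1.60×10^-19)(0.0174)] = 3.34 m.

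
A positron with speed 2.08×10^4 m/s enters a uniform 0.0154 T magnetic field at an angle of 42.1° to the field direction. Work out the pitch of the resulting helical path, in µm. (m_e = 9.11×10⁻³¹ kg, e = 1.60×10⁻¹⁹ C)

pitch ≈ 35.9 µm

The velocity component along B is v∥ = v cos42.1° = 1.54×10^4 m/s.
The cyclotron period T = 2πm/(qB) = 2.32×10^-9 s is set by m, q, B alone.
Pitch = v∥·T = (1.54×10^4)(2.32×10^-9) = 3.59×10^-5 m.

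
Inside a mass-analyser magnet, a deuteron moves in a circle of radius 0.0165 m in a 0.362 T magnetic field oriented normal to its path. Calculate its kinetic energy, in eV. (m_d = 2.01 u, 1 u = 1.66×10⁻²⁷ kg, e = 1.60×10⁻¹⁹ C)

K ≈ 855 eV

v = qBr/m = (1×1.60×10^-19)(0.362)(0.0165) / (3.34×10^-27) = 2.86×10^5 m/s.
K = ½mv² = 0.5·(3.34×10^-27)·(2.86×10^5)² = 1.37×10^-16 J = 855 eV.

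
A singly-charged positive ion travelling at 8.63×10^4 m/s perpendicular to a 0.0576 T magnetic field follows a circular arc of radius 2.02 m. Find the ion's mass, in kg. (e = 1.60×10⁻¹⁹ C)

m ≈ 2.16×10^-25 kg

qvB = mv²/r ⇒ m = qBr/v.
m = (1×1.60×10^-19)(0.0576)(2.02) / (8.63×10^4) = 2.16×10^-25 kg.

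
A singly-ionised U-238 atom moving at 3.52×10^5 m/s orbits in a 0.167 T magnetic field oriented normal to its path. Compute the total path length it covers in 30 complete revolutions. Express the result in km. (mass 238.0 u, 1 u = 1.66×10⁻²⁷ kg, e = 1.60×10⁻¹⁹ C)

r = mv/(qB) = 5.20 m, so one revolution covers 2πr = 32.7 m.
In 30 revolutions: L = 30·2πr = 981 m.

L ≈ 0.981 km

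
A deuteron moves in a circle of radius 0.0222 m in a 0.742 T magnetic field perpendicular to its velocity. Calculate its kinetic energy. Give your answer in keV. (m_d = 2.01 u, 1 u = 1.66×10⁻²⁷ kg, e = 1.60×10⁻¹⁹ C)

K ≈ 6.51 keV

v = qBr/m = (1×1.60×10^-19)(0.742)(0.0222) / (3.34×10^-27) = 7.90×10^5 m/s.
K = ½mv² = 0.5·(3.34×10^-27)·(7.90×10^5)² = 1.04×10^-15 J = 6.51 keV.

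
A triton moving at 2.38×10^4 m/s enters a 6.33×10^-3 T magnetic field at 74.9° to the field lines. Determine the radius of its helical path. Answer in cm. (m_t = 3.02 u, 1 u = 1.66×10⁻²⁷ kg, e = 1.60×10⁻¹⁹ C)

Only the perpendicular component v⊥ = v sin74.9° = 2.30×10^4 m/s is bent by the field.
r = m v⊥ /(qB) = (5.01×10^-27)(2.30×10^4) / [(1×1.60×10^-19)(6.33×10^-3)] = 0.114 m.

r ≈ 11.4 cm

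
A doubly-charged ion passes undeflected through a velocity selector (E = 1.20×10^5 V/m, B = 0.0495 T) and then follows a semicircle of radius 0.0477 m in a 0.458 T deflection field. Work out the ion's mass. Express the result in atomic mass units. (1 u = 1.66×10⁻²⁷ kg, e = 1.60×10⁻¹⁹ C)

m ≈ 1.74 u

v = E/B₁ = 2.42×10^6 m/s.
From r = mv/(qB₂), m = qB₂r/v = (2×1.60×10^-19)(0.458)(0.0477) / (2.42×10^6) = 2.88×10^-27 kg.
In atomic mass units: m = 2.88×10^-27 / 1.66×10^-27 = 1.74 u.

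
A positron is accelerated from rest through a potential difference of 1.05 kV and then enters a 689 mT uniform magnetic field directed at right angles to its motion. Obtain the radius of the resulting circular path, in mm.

r ≈ 0.159 mm

The kinetic energy gained is K = qV = (1×1.60×10^-19)(1050) = 1.68×10^-16 J.
v = √(2K/m) = 1.92×10^7 m/s.
r = mv/(qB) = (9.11×10^-31)(1.92×10^7) / [(1×1.60×10^-19)(0.689)] = 1.59×10^-4 m.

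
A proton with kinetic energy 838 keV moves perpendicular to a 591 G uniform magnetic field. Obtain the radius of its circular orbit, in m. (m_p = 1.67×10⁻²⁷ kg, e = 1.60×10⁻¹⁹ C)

r ≈ 2.24 m

Convert the energy: K = 838 keV = 1.34×10^-13 J.
v = √(2K/m) = √(2·1.34×10^-13/1.67×10^-27) = 1.27×10^7 m/s.
r = mv/(qB) = (1.67×10^-27)(1.27×10^7) / [(1×1.60×10^-19)(0.0591)] = 2.24 m.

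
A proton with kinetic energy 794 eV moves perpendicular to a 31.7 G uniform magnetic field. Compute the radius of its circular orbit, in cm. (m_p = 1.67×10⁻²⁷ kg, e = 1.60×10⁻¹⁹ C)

Convert the energy: K = 794 eV = 1.27×10^-16 J.
v = √(2K/m) = √(2·1.27×10^-16/1.67×10^-27) = 3.90×10^5 m/s.
r = mv/(qB) = (1.67×10^-27)(3.90×10^5) / [(1×1.60×10^-19)(3.17×10^-3)] = 1.28 m.

r ≈ 128 cm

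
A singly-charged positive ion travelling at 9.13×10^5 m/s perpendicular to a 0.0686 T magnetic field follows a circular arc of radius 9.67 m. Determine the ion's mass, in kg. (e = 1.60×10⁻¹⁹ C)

qvB = mv²/r ⇒ m = qBr/v.
m = (1×1.60×10^-19)(0.0686)(9.67) / (9.13×10^5) = 1.16×10^-25 kg.

m ≈ 1.16×10^-25 kg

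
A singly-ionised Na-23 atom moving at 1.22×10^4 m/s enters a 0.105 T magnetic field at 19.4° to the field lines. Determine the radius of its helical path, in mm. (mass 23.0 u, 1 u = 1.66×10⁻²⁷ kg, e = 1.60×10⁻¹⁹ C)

Only the perpendicular component v⊥ = v sin19.4° = 4050 m/s is bent by the field.
r = m v⊥ /(qB) = (3.82×10^-26)(4050) / [(1×1.60×10^-19)(0.105)] = 9.21×10^-3 m.

r ≈ 9.21 mm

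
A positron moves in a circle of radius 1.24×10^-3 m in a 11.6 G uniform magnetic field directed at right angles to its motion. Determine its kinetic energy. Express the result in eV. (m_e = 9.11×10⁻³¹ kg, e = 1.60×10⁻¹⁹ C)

v = qBr/m = (1×1.60×10^-19)(1.16×10^-3)(1.24×10^-3) / (9.11×10^-31) = 2.53×10^5 m/s.
K = ½mv² = 0.5·(9.11×10^-31)·(2.53×10^5)² = 2.91×10^-20 J = 0.182 eV.

K ≈ 0.182 eV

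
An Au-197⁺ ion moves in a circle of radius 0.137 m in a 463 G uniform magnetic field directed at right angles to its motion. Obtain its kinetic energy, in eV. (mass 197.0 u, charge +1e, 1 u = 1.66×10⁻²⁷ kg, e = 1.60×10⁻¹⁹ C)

K ≈ 9.84 eV

v = qBr/m = (1×1.60×10^-19)(0.0463)(0.137) / (3.27×10^-25) = 3100 m/s.
K = ½mv² = 0.5·(3.27×10^-25)·(3100)² = 1.57×10^-18 J = 9.84 eV.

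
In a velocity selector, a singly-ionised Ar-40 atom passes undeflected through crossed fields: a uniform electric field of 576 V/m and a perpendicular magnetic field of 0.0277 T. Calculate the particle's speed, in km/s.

v ≈ 20.8 km/s

For zero net force, qE = qvB, so v = E/B.
v = (576) / (0.0277) = 2.08×10^4 m/s.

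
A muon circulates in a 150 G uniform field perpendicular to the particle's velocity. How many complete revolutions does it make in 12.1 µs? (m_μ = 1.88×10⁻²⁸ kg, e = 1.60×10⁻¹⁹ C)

N = 24

T = 2πm/(qB) = 2π(1.88×10^-28) / [(1×1.60×10^-19)(0.0150)] = 4.9218×10^-7 s.
N = t/T = 1.21×10^-5 / 4.9218×10^-7 ≈ 24.58, so 24 complete revolutions.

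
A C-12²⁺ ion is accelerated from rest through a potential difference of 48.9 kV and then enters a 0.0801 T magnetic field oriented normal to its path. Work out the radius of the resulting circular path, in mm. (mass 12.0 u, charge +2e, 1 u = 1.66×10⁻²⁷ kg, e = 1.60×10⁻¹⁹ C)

r ≈ 974 mm

The kinetic energy gained is K = qV = (2×1.60×10^-19)(4.89×10^4) = 1.56×10^-14 J.
v = √(2K/m) = 1.25×10^6 m/s.
r = mv/(qB) = (1.99×10^-26)(1.25×10^6) / [(2×1.60×10^-19)(0.0801)] = 0.974 m.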